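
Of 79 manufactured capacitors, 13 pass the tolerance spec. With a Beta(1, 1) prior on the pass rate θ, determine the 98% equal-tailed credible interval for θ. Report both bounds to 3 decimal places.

Posterior: Beta(1+13, 1+66) = Beta(14, 67).
Equal-tailed 98% interval: the 0.01 and 0.99 quantiles of Beta(14, 67).
Posterior mean ≈ 0.173, SD ≈ 0.042; a Normal approximation gives roughly [0.076, 0.270].
Exact: F⁻¹(0.01) = 0.088; F⁻¹(0.99) = 0.281.

[0.088, 0.281]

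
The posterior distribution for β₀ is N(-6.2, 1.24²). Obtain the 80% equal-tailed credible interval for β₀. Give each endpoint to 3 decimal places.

The posterior is symmetric, so the 80% equal-tailed interval is β₀ = -6.2 ± z·1.24 with z = 1.282.
Half-width: 1.282 × 1.24 = 1.589.
-6.2 − 1.589 = -7.789; -6.2 + 1.589 = -4.611.

[-7.789, -4.611]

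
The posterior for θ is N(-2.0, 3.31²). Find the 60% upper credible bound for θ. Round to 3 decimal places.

-1.161

Need U with P(θ ≤ U) = 0.60: U = -2.0 + z_{0.4}·3.31.
z = 0.253; U = -2.0 + 0.253 × 3.31 = -1.161.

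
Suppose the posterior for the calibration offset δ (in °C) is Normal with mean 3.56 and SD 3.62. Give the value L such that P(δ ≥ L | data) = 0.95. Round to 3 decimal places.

Need L with P(δ ≥ L) = 0.95: L = 3.56 − z_{0.05}·3.62.
z = 1.645; L = 3.56 − 1.645 × 3.62 = -2.394.

-2.394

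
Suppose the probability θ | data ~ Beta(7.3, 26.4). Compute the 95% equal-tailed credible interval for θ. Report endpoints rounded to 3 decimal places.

[0.097, 0.368]

Posterior: Beta(7.3, 26.4).
Equal-tailed 95% interval: the 0.025 and 0.975 quantiles of Beta(7.3, 26.4).
Posterior mean ≈ 0.217, SD ≈ 0.070; a Normal approximation gives roughly [0.080, 0.354].
Exact: F⁻¹(0.025) = 0.097; F⁻¹(0.975) = 0.368.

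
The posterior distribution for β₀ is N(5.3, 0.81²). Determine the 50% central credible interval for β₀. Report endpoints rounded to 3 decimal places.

The posterior is symmetric, so the 50% equal-tailed interval is β₀ = 5.3 ± z·0.81 with z = 0.674.
Half-width: 0.674 × 0.81 = 0.546.
5.3 − 0.546 = 4.754; 5.3 + 0.546 = 5.846.

[4.754, 5.846]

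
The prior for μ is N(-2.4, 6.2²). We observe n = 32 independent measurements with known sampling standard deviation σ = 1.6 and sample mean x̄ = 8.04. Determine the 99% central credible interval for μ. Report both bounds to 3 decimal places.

Posterior precision = 1/6.2² + 32/1.6² = 0.0260 + 12.5000 = 12.5260, so posterior SD = 0.2825.
Posterior mean = (-2.4/6.2² + 32·8.04/1.6²) / 12.5260 = 8.0183.
Interval: 8.0183 ± 2.576 × 0.2825 → [7.291, 8.746].

[7.291, 8.746]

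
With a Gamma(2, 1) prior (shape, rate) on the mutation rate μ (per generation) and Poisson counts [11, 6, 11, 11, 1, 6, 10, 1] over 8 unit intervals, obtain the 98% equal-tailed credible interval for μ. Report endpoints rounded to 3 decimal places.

Posterior: Gamma(2+57, 1+8) = Gamma(59, 9) (shape, rate).
Equal-tailed 98% interval: Gamma(59, 9) quantiles at 0.01 and 0.99.
Posterior mean ≈ 6.556, SD ≈ 0.853; a Normal approximation gives roughly [4.570, 8.541].
Exact: lower = 4.735; upper = 8.703.

[4.735, 8.703]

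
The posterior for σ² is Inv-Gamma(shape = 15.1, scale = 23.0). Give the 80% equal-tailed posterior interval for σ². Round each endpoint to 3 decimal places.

[1.136, 2.215]

Inverse-Gamma(15.1, 23.0) quantiles: F⁻¹(0.1) and F⁻¹(0.9).
Equivalently, 1/σ² ~ Gamma(15.1, rate = 23.0); invert its 0.9 and 0.1 quantiles.
Posterior mean ≈ 1.631, SD ≈ 0.451; a Normal approximation gives roughly [1.054, 2.209].
Exact: lower = 1.136; upper = 2.215.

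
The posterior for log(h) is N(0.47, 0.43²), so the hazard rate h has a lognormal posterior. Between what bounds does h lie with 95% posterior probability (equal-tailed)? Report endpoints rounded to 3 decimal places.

[0.689, 3.717]

On the log scale the 95% interval is 0.47 ± 1.960 × 0.43 = [-0.3728, 1.3128].
Exponentiate: [e^-0.3728, e^1.3128] = [0.689, 3.717].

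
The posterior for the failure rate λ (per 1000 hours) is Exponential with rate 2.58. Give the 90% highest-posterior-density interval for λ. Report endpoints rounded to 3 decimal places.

The exponential density is strictly decreasing on [0, ∞), so the HPD interval is anchored at 0: [0, q] with P(λ ≤ q) = 0.90.
q = −ln(1 − 0.90) / 2.58 = 2.3026 / 2.58 = 0.892.

[0.000, 0.892]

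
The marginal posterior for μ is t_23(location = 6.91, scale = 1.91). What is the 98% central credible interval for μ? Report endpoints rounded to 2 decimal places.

The t_23 distribution is symmetric; the 98% interval is 6.91 ± t·1.91 with t_{0.99,23} = 2.500.
Half-width: 2.500 × 1.91 = 4.77.
6.91 − 4.77 = 2.14; 6.91 + 4.77 = 11.68.

[2.14, 11.68]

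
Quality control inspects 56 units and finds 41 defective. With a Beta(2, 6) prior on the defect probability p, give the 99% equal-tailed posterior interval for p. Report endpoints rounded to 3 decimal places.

[0.514, 0.810]

Posterior: Beta(2+41, 6+15) = Beta(43, 21).
Equal-tailed 99% interval: the 0.005 and 0.995 quantiles of Beta(43, 21).
Posterior mean ≈ 0.672, SD ≈ 0.058; a Normal approximation gives roughly [0.522, 0.822].
Exact: F⁻¹(0.005) = 0.514; F⁻¹(0.995) = 0.810.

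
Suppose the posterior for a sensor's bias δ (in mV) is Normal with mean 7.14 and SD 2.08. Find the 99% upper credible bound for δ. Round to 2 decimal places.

Need U with P(δ ≤ U) = 0.99: U = 7.14 + z_{0.01}·2.08.
z = 2.326; U = 7.14 + 2.326 × 2.08 = 11.98.

11.98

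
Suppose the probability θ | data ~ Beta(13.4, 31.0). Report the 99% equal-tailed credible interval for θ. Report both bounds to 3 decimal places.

Posterior: Beta(13.4, 31.0).
Equal-tailed 99% interval: the 0.005 and 0.995 quantiles of Beta(13.4, 31.0).
Posterior mean ≈ 0.302, SD ≈ 0.068; a Normal approximation gives roughly [0.126, 0.477].
Exact: F⁻¹(0.005) = 0.146; F⁻¹(0.995) = 0.490.

[0.146, 0.490]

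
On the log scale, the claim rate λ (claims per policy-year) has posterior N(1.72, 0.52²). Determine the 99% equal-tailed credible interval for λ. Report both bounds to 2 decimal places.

On the log scale the 99% interval is 1.72 ± 2.576 × 0.52 = [0.3806, 3.0594].
Exponentiate: [e^0.3806, e^3.0594] = [1.46, 21.32].

[1.46, 21.32]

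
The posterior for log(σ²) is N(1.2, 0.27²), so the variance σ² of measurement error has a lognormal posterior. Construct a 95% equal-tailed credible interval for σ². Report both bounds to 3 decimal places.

On the log scale the 95% interval is 1.2 ± 1.960 × 0.27 = [0.6708, 1.7292].
Exponentiate: [e^0.6708, e^1.7292] = [1.956, 5.636].

[1.956, 5.636]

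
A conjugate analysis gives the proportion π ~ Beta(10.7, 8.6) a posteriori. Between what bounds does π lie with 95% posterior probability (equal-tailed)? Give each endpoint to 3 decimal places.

[0.336, 0.763]

Posterior: Beta(10.7, 8.6).
Equal-tailed 95% interval: the 0.025 and 0.975 quantiles of Beta(10.7, 8.6).
Posterior mean ≈ 0.554, SD ≈ 0.110; a Normal approximation gives roughly [0.338, 0.771].
Exact: F⁻¹(0.025) = 0.336; F⁻¹(0.975) = 0.763.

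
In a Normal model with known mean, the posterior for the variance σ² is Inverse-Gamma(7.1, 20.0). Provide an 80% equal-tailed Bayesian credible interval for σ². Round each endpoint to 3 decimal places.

[1.877, 5.038]

Inverse-Gamma(7.1, 20.0) quantiles: F⁻¹(0.1) and F⁻¹(0.9).
Equivalently, 1/σ² ~ Gamma(7.1, rate = 20.0); invert its 0.9 and 0.1 quantiles.
Posterior mean ≈ 3.279, SD ≈ 1.452; a Normal approximation gives roughly [1.418, 5.139].
Exact: lower = 1.877; upper = 5.038.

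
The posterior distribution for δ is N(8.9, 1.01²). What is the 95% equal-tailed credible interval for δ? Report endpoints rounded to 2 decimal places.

[6.92, 10.88]

The posterior is symmetric, so the 95% equal-tailed interval is δ = 8.9 ± z·1.01 with z = 1.960.
Half-width: 1.960 × 1.01 = 1.98.
8.9 − 1.98 = 6.92; 8.9 + 1.98 = 10.88.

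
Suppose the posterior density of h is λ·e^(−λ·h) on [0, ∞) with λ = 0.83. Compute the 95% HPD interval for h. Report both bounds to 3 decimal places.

The exponential density is strictly decreasing on [0, ∞), so the HPD interval is anchored at 0: [0, q] with P(h ≤ q) = 0.95.
q = −ln(1 − 0.95) / 0.83 = 2.9957 / 0.83 = 3.609.

[0.000, 3.609]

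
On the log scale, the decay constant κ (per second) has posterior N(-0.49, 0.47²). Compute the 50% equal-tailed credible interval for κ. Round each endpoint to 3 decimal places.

[0.446, 0.841]

On the log scale the 50% interval is -0.49 ± 0.674 × 0.47 = [-0.8070, -0.1730].
Exponentiate: [e^-0.8070, e^-0.1730] = [0.446, 0.841].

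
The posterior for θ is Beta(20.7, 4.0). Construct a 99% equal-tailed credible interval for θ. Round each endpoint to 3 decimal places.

Posterior: Beta(20.7, 4.0).
Equal-tailed 99% interval: the 0.005 and 0.995 quantiles of Beta(20.7, 4.0).
Posterior mean ≈ 0.838, SD ≈ 0.073; a Normal approximation gives roughly [0.651, 1.025].
Exact: F⁻¹(0.005) = 0.609; F⁻¹(0.995) = 0.970.

[0.609, 0.970]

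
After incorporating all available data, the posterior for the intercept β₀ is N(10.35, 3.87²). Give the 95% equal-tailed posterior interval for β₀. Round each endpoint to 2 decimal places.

[2.76, 17.94]

The posterior is symmetric, so the 95% equal-tailed interval is β₀ = 10.35 ± z·3.87 with z = 1.960.
Half-width: 1.960 × 3.87 = 7.59.
10.35 − 7.59 = 2.76; 10.35 + 7.59 = 17.94.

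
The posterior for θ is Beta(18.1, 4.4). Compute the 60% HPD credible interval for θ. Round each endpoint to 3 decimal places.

The posterior is unimodal and skewed, so the HPD interval has equal density at both endpoints and is the shortest 60% interval.
Solving f(0.760) = f(0.894) with F(0.894) − F(0.760) = 0.60 gives [0.760, 0.894].
For comparison, the equal-tailed interval is [0.738, 0.876]; the HPD is narrower and shifted toward the mode.

[0.760, 0.894]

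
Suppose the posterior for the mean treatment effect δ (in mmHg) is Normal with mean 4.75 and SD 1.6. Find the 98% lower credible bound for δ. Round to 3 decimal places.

Need L with P(δ ≥ L) = 0.98: L = 4.75 − z_{0.02}·1.6.
z = 2.054; L = 4.75 − 2.054 × 1.6 = 1.464.

1.464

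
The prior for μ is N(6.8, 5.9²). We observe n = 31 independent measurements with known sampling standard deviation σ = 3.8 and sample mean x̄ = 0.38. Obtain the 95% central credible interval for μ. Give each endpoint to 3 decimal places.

[-0.864, 1.794]

Posterior precision = 1/5.9² + 31/3.8² = 0.0287 + 2.1468 = 2.1755, so posterior SD = 0.6780.
Posterior mean = (6.8/5.9² + 31·0.38/3.8²) / 2.1755 = 0.4648.
Interval: 0.4648 ± 1.960 × 0.6780 → [-0.864, 1.794].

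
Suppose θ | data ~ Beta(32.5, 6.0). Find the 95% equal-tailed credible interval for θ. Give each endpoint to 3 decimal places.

[0.716, 0.939]

Posterior: Beta(32.5, 6.0).
Equal-tailed 95% interval: the 0.025 and 0.975 quantiles of Beta(32.5, 6.0).
Posterior mean ≈ 0.844, SD ≈ 0.058; a Normal approximation gives roughly [0.731, 0.957].
Exact: F⁻¹(0.025) = 0.716; F⁻¹(0.975) = 0.939.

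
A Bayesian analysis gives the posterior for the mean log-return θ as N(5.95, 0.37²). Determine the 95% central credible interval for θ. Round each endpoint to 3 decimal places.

[5.225, 6.675]

The posterior is symmetric, so the 95% equal-tailed interval is θ = 5.95 ± z·0.37 with z = 1.960.
Half-width: 1.960 × 0.37 = 0.725.
5.95 − 0.725 = 5.225; 5.95 + 0.725 = 6.675.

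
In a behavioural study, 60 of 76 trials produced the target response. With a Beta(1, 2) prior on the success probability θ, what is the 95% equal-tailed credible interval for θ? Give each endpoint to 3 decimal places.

[0.674, 0.857]

Posterior: Beta(1+60, 2+16) = Beta(61, 18).
Equal-tailed 95% interval: the 0.025 and 0.975 quantiles of Beta(61, 18).
Posterior mean ≈ 0.772, SD ≈ 0.047; a Normal approximation gives roughly [0.680, 0.864].
Exact: F⁻¹(0.025) = 0.674; F⁻¹(0.975) = 0.857.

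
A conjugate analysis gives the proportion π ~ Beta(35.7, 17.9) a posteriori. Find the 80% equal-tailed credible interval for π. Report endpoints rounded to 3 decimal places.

[0.582, 0.747]

Posterior: Beta(35.7, 17.9).
Equal-tailed 80% interval: the 0.1 and 0.9 quantiles of Beta(35.7, 17.9).
Posterior mean ≈ 0.666, SD ≈ 0.064; a Normal approximation gives roughly [0.584, 0.748].
Exact: F⁻¹(0.1) = 0.582; F⁻¹(0.9) = 0.747.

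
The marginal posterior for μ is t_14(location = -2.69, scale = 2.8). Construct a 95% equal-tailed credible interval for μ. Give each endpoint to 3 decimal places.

[-8.695, 3.315]

The t_14 distribution is symmetric; the 95% interval is -2.69 ± t·2.8 with t_{0.975,14} = 2.145.
Half-width: 2.145 × 2.8 = 6.005.
-2.69 − 6.005 = -8.695; -2.69 + 6.005 = 3.315.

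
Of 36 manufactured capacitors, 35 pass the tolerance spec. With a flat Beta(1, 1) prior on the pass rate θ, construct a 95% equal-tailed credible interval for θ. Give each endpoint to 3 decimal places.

Posterior: Beta(1+35, 1+1) = Beta(36, 2).
Equal-tailed 95% interval: the 0.025 and 0.975 quantiles of Beta(36, 2).
Posterior mean ≈ 0.947, SD ≈ 0.036; a Normal approximation gives roughly [0.877, 1.017].
Exact: F⁻¹(0.025) = 0.858; F⁻¹(0.975) = 0.993.

[0.858, 0.993]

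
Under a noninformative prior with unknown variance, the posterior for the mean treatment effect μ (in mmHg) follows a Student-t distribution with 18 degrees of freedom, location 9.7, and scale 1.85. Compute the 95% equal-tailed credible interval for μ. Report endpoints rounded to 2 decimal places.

The t_18 distribution is symmetric; the 95% interval is 9.7 ± t·1.85 with t_{0.975,18} = 2.101.
Half-width: 2.101 × 1.85 = 3.89.
9.7 − 3.89 = 5.81; 9.7 + 3.89 = 13.59.

[5.81, 13.59]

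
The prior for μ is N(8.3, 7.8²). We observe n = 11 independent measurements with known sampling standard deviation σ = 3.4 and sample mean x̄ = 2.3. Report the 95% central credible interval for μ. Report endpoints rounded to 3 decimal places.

Posterior precision = 1/7.8² + 11/3.4² = 0.0164 + 0.9516 = 0.9680, so posterior SD = 1.0164.
Posterior mean = (8.3/7.8² + 11·2.3/3.4²) / 0.9680 = 2.4019.
Interval: 2.4019 ± 1.960 × 1.0164 → [0.410, 4.394].

[0.410, 4.394]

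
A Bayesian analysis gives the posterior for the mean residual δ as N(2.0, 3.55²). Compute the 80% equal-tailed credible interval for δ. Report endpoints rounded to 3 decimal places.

The posterior is symmetric, so the 80% equal-tailed interval is δ = 2.0 ± z·3.55 with z = 1.282.
Half-width: 1.282 × 3.55 = 4.550.
2.0 − 4.550 = -2.550; 2.0 + 4.550 = 6.550.

[-2.550, 6.550]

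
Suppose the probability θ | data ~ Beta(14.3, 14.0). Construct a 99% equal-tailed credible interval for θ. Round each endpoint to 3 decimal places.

Posterior: Beta(14.3, 14.0).
Equal-tailed 99% interval: the 0.005 and 0.995 quantiles of Beta(14.3, 14.0).
Posterior mean ≈ 0.505, SD ≈ 0.092; a Normal approximation gives roughly [0.267, 0.743].
Exact: F⁻¹(0.005) = 0.274; F⁻¹(0.995) = 0.735.

[0.274, 0.735]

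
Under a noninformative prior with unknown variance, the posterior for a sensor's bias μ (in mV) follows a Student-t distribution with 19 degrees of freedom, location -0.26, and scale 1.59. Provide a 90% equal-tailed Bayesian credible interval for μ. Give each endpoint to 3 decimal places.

[-3.009, 2.489]

The t_19 distribution is symmetric; the 90% interval is -0.26 ± t·1.59 with t_{0.95,19} = 1.729.
Half-width: 1.729 × 1.59 = 2.749.
-0.26 − 2.749 = -3.009; -0.26 + 2.749 = 2.489.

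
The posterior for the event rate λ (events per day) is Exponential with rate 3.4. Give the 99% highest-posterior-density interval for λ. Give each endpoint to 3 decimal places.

The exponential density is strictly decreasing on [0, ∞), so the HPD interval is anchored at 0: [0, q] with P(λ ≤ q) = 0.99.
q = −ln(1 − 0.99) / 3.4 = 4.6052 / 3.4 = 1.354.

[0.000, 1.354]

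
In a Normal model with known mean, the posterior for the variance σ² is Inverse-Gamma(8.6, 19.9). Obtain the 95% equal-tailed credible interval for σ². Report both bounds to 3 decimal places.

Inverse-Gamma(8.6, 19.9) quantiles: F⁻¹(0.025) and F⁻¹(0.975).
Equivalently, 1/σ² ~ Gamma(8.6, rate = 19.9); invert its 0.975 and 0.025 quantiles.
Posterior mean ≈ 2.618, SD ≈ 1.019; a Normal approximation gives roughly [0.621, 4.616].
Exact: lower = 1.307; upper = 5.171.

[1.307, 5.171]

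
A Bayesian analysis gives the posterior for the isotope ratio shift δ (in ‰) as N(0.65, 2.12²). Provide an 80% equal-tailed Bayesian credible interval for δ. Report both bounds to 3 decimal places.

[-2.067, 3.367]

The posterior is symmetric, so the 80% equal-tailed interval is δ = 0.65 ± z·2.12 with z = 1.282.
Half-width: 1.282 × 2.12 = 2.717.
0.65 − 2.717 = -2.067; 0.65 + 2.717 = 3.367.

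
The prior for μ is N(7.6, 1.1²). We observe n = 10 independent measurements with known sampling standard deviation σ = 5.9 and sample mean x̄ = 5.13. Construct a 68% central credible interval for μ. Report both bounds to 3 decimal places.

Posterior precision = 1/1.1² + 10/5.9² = 0.8264 + 0.2873 = 1.1137, so posterior SD = 0.9476.
Posterior mean = (7.6/1.1² + 10·5.13/5.9²) / 1.1137 = 6.9629.
Interval: 6.9629 ± 0.994 × 0.9476 → [6.021, 7.905].

[6.021, 7.905]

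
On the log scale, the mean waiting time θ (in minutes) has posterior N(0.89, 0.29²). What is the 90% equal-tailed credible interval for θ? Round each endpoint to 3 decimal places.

[1.511, 3.924]

On the log scale the 90% interval is 0.89 ± 1.645 × 0.29 = [0.4130, 1.3670].
Exponentiate: [e^0.4130, e^1.3670] = [1.511, 3.924].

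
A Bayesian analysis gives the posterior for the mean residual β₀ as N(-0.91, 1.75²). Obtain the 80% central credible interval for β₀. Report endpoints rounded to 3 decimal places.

The posterior is symmetric, so the 80% equal-tailed interval is β₀ = -0.91 ± z·1.75 with z = 1.282.
Half-width: 1.282 × 1.75 = 2.243.
-0.91 − 2.243 = -3.153; -0.91 + 2.243 = 1.333.

[-3.153, 1.333]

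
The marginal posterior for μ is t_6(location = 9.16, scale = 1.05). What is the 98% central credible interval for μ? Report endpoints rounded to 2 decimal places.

The t_6 distribution is symmetric; the 98% interval is 9.16 ± t·1.05 with t_{0.99,6} = 3.143.
Half-width: 3.143 × 1.05 = 3.30.
9.16 − 3.30 = 5.86; 9.16 + 3.30 = 12.46.

[5.86, 12.46]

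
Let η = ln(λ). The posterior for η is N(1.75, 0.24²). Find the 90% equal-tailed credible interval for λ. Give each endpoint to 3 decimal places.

[3.878, 8.540]

On the log scale the 90% interval is 1.75 ± 1.645 × 0.24 = [1.3552, 2.1448].
Exponentiate: [e^1.3552, e^2.1448] = [3.878, 8.540].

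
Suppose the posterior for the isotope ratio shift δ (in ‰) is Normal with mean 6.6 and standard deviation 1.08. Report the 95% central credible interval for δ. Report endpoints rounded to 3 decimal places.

The posterior is symmetric, so the 95% equal-tailed interval is δ = 6.6 ± z·1.08 with z = 1.960.
Half-width: 1.960 × 1.08 = 2.117.
6.6 − 2.117 = 4.483; 6.6 + 2.117 = 8.717.

[4.483, 8.717]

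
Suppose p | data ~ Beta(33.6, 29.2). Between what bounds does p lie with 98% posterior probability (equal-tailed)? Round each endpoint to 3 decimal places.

[0.390, 0.677]

Posterior: Beta(33.6, 29.2).
Equal-tailed 98% interval: the 0.01 and 0.99 quantiles of Beta(33.6, 29.2).
Posterior mean ≈ 0.535, SD ≈ 0.062; a Normal approximation gives roughly [0.390, 0.680].
Exact: F⁻¹(0.01) = 0.390; F⁻¹(0.99) = 0.677.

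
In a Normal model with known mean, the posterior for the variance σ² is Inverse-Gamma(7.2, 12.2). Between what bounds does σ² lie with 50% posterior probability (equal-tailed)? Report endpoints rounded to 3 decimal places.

Inverse-Gamma(7.2, 12.2) quantiles: F⁻¹(0.25) and F⁻¹(0.75).
Equivalently, 1/σ² ~ Gamma(7.2, rate = 12.2); invert its 0.75 and 0.25 quantiles.
Posterior mean ≈ 1.968, SD ≈ 0.863; a Normal approximation gives roughly [1.386, 2.550].
Exact: lower = 1.389; upper = 2.321.

[1.389, 2.321]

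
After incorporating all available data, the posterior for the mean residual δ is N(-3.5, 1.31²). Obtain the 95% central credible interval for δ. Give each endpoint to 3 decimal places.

The posterior is symmetric, so the 95% equal-tailed interval is δ = -3.5 ± z·1.31 with z = 1.960.
Half-width: 1.960 × 1.31 = 2.568.
-3.5 − 2.568 = -6.068; -3.5 + 2.568 = -0.932.

[-6.068, -0.932]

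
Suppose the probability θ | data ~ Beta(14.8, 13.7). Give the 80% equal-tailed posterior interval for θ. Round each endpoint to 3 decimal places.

Posterior: Beta(14.8, 13.7).
Equal-tailed 80% interval: the 0.1 and 0.9 quantiles of Beta(14.8, 13.7).
Posterior mean ≈ 0.519, SD ≈ 0.092; a Normal approximation gives roughly [0.401, 0.637].
Exact: F⁻¹(0.1) = 0.400; F⁻¹(0.9) = 0.638.

[0.400, 0.638]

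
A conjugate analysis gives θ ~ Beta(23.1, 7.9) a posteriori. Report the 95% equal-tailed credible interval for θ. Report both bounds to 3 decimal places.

[0.581, 0.880]

Posterior: Beta(23.1, 7.9).
Equal-tailed 95% interval: the 0.025 and 0.975 quantiles of Beta(23.1, 7.9).
Posterior mean ≈ 0.745, SD ≈ 0.077; a Normal approximation gives roughly [0.594, 0.896].
Exact: F⁻¹(0.025) = 0.581; F⁻¹(0.975) = 0.880.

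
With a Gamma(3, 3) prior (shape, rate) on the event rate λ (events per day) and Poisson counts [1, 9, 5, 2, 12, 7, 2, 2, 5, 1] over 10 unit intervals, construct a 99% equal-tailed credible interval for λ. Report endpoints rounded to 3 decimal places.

[2.527, 5.300]

Posterior: Gamma(3+46, 3+10) = Gamma(49, 13) (shape, rate).
Equal-tailed 99% interval: Gamma(49, 13) quantiles at 0.005 and 0.995.
Posterior mean ≈ 3.769, SD ≈ 0.538; a Normal approximation gives roughly [2.382, 5.156].
Exact: lower = 2.527; upper = 5.300.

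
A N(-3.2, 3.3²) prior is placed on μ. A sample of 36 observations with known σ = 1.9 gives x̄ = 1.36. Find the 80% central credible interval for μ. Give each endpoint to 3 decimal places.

Posterior precision = 1/3.3² + 36/1.9² = 0.0918 + 9.9723 = 10.0641, so posterior SD = 0.3152.
Posterior mean = (-3.2/3.3² + 36·1.36/1.9²) / 10.0641 = 1.3184.
Interval: 1.3184 ± 1.282 × 0.3152 → [0.914, 1.722].

[0.914, 1.722]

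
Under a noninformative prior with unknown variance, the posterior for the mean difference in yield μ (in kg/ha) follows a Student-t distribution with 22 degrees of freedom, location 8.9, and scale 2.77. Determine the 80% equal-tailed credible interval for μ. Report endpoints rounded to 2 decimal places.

The t_22 distribution is symmetric; the 80% interval is 8.9 ± t·2.77 with t_{0.9,22} = 1.321.
Half-width: 1.321 × 2.77 = 3.66.
8.9 − 3.66 = 5.24; 8.9 + 3.66 = 12.56.

[5.24, 12.56]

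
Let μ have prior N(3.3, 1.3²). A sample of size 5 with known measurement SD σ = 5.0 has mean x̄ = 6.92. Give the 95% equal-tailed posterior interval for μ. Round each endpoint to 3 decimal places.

[2.012, 6.417]

Posterior precision = 1/1.3² + 5/5.0² = 0.5917 + 0.2000 = 0.7917, so posterior SD = 1.1239.
Posterior mean = (3.3/1.3² + 5·6.92/5.0²) / 0.7917 = 4.2145.
Interval: 4.2145 ± 1.960 × 1.1239 → [2.012, 6.417].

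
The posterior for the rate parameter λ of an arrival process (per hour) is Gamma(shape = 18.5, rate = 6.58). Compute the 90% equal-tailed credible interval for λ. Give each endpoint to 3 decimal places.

[1.829, 3.966]

Posterior: Gamma(shape 18.5, rate 6.58).
Equal-tailed 90% interval: Gamma(18.5, 6.58) quantiles at 0.05 and 0.95.
Posterior mean ≈ 2.812, SD ≈ 0.654; a Normal approximation gives roughly [1.736, 3.887].
Exact: lower = 1.829; upper = 3.966.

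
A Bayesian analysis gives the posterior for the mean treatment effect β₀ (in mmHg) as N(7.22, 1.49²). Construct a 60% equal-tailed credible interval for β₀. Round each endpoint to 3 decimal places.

[5.966, 8.474]

The posterior is symmetric, so the 60% equal-tailed interval is β₀ = 7.22 ± z·1.49 with z = 0.842.
Half-width: 0.842 × 1.49 = 1.254.
7.22 − 1.254 = 5.966; 7.22 + 1.254 = 8.474.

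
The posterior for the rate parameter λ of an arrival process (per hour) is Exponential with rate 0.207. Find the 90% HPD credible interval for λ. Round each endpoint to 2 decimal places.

[0.00, 11.12]

The exponential density is strictly decreasing on [0, ∞), so the HPD interval is anchored at 0: [0, q] with P(λ ≤ q) = 0.90.
q = −ln(1 − 0.90) / 0.207 = 2.3026 / 0.207 = 11.12.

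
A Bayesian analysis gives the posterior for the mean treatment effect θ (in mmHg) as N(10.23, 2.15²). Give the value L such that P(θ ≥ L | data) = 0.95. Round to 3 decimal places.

6.694

Need L with P(θ ≥ L) = 0.95: L = 10.23 − z_{0.05}·2.15.
z = 1.645; L = 10.23 − 1.645 × 2.15 = 6.694.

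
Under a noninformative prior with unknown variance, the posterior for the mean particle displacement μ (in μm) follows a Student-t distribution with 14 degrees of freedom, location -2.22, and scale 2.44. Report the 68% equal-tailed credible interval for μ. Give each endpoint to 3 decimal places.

[-4.736, 0.296]

The t_14 distribution is symmetric; the 68% interval is -2.22 ± t·2.44 with t_{0.84,14} = 1.031.
Half-width: 1.031 × 2.44 = 2.516.
-2.22 − 2.516 = -4.736; -2.22 + 2.516 = 0.296.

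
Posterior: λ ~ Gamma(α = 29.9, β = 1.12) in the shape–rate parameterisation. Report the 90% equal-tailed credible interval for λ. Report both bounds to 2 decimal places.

[19.20, 35.20]

Posterior: Gamma(shape 29.9, rate 1.12).
Equal-tailed 90% interval: Gamma(29.9, 1.12) quantiles at 0.05 and 0.95.
Posterior mean ≈ 26.70, SD ≈ 4.88; a Normal approximation gives roughly [18.67, 34.73].
Exact: lower = 19.20; upper = 35.20.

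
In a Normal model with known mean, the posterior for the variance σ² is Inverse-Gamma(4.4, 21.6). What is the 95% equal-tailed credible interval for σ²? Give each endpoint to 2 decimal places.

[2.31, 16.65]

Inverse-Gamma(4.4, 21.6) quantiles: F⁻¹(0.025) and F⁻¹(0.975).
Equivalently, 1/σ² ~ Gamma(4.4, rate = 21.6); invert its 0.975 and 0.025 quantiles.
Posterior mean ≈ 6.35, SD ≈ 4.10; a Normal approximation gives roughly [-1.68, 14.39].
Exact: lower = 2.31; upper = 16.65.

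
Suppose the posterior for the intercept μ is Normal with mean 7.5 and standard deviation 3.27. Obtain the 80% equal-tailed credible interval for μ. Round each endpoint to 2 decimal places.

The posterior is symmetric, so the 80% equal-tailed interval is μ = 7.5 ± z·3.27 with z = 1.282.
Half-width: 1.282 × 3.27 = 4.19.
7.5 − 4.19 = 3.31; 7.5 + 4.19 = 11.69.

[3.31, 11.69]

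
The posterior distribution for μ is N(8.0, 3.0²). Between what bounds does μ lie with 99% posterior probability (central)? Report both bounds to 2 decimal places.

The posterior is symmetric, so the 99% equal-tailed interval is μ = 8.0 ± z·3.0 with z = 2.576.
Half-width: 2.576 × 3.0 = 7.73.
8.0 − 7.73 = 0.27; 8.0 + 7.73 = 15.73.

[0.27, 15.73]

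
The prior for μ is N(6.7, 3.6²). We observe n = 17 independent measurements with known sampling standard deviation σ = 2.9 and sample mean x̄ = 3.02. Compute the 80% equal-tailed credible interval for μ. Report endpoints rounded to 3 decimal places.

[2.271, 4.040]

Posterior precision = 1/3.6² + 17/2.9² = 0.0772 + 2.0214 = 2.0986, so posterior SD = 0.6903.
Posterior mean = (6.7/3.6² + 17·3.02/2.9²) / 2.0986 = 3.1553.
Interval: 3.1553 ± 1.282 × 0.6903 → [2.271, 4.040].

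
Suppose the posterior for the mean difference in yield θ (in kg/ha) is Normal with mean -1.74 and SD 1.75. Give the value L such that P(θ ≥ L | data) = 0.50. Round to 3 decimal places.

Need L with P(θ ≥ L) = 0.50: L = -1.74 − z_{0.5}·1.75.
z = 0.000; L = -1.74 − 0.000 × 1.75 = -1.740.

-1.740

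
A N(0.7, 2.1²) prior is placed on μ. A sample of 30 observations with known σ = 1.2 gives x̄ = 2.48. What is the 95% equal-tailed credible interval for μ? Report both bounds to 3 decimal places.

[2.034, 2.888]

Posterior precision = 1/2.1² + 30/1.2² = 0.2268 + 20.8333 = 21.0601, so posterior SD = 0.2179.
Posterior mean = (0.7/2.1² + 30·2.48/1.2²) / 21.0601 = 2.4608.
Interval: 2.4608 ± 1.960 × 0.2179 → [2.034, 2.888].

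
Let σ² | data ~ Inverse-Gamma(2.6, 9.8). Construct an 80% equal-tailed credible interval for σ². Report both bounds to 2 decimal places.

[2.06, 11.36]

Inverse-Gamma(2.6, 9.8) quantiles: F⁻¹(0.1) and F⁻¹(0.9).
Equivalently, 1/σ² ~ Gamma(2.6, rate = 9.8); invert its 0.9 and 0.1 quantiles.
Posterior mean ≈ 6.12, SD ≈ 7.91; a Normal approximation gives roughly [-4.01, 16.26].
Exact: lower = 2.06; upper = 11.36.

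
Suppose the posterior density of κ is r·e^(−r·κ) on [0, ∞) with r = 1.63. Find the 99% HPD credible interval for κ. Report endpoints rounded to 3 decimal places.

[0.000, 2.825]

The exponential density is strictly decreasing on [0, ∞), so the HPD interval is anchored at 0: [0, q] with P(κ ≤ q) = 0.99.
q = −ln(1 − 0.99) / 1.63 = 4.6052 / 1.63 = 2.825.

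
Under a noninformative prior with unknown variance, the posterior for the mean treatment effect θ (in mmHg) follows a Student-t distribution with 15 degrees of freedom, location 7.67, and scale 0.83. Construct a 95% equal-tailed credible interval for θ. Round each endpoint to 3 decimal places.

[5.901, 9.439]

The t_15 distribution is symmetric; the 95% interval is 7.67 ± t·0.83 with t_{0.975,15} = 2.131.
Half-width: 2.131 × 0.83 = 1.769.
7.67 − 1.769 = 5.901; 7.67 + 1.769 = 9.439.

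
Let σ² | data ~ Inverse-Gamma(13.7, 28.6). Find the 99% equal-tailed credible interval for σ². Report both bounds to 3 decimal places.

Inverse-Gamma(13.7, 28.6) quantiles: F⁻¹(0.005) and F⁻¹(0.995).
Equivalently, 1/σ² ~ Gamma(13.7, rate = 28.6); invert its 0.995 and 0.005 quantiles.
Posterior mean ≈ 2.252, SD ≈ 0.658; a Normal approximation gives roughly [0.556, 3.948].
Exact: lower = 1.140; upper = 4.740.

[1.140, 4.740]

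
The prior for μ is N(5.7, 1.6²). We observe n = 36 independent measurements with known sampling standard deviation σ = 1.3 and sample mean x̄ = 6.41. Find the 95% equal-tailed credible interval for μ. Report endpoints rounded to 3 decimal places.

[5.976, 6.818]

Posterior precision = 1/1.6² + 36/1.3² = 0.3906 + 21.3018 = 21.6924, so posterior SD = 0.2147.
Posterior mean = (5.7/1.6² + 36·6.41/1.3²) / 21.6924 = 6.3972.
Interval: 6.3972 ± 1.960 × 0.2147 → [5.976, 6.818].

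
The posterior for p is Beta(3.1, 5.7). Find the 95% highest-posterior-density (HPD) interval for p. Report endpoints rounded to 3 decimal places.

The posterior is unimodal and skewed, so the HPD interval has equal density at both endpoints and is the shortest 95% interval.
Solving f(0.075) = f(0.646) with F(0.646) − F(0.075) = 0.95 gives [0.075, 0.646].
For comparison, the equal-tailed interval is [0.094, 0.673]; the HPD is narrower and shifted toward the mode.

[0.075, 0.646]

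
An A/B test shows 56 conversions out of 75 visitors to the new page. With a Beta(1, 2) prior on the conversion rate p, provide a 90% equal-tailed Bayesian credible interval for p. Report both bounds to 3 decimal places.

[0.645, 0.809]

Posterior: Beta(1+56, 2+19) = Beta(57, 21).
Equal-tailed 90% interval: the 0.05 and 0.95 quantiles of Beta(57, 21).
Posterior mean ≈ 0.731, SD ≈ 0.050; a Normal approximation gives roughly [0.649, 0.813].
Exact: F⁻¹(0.05) = 0.645; F⁻¹(0.95) = 0.809.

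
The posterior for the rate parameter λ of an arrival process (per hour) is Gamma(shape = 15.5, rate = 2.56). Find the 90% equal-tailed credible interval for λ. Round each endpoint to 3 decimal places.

[3.766, 8.786]

Posterior: Gamma(shape 15.5, rate 2.56).
Equal-tailed 90% interval: Gamma(15.5, 2.56) quantiles at 0.05 and 0.95.
Posterior mean ≈ 6.055, SD ≈ 1.538; a Normal approximation gives roughly [3.525, 8.584].
Exact: lower = 3.766; upper = 8.786.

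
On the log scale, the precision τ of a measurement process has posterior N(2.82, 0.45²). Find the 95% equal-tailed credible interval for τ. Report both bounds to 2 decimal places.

On the log scale the 95% interval is 2.82 ± 1.960 × 0.45 = [1.9380, 3.7020].
Exponentiate: [e^1.9380, e^3.7020] = [6.94, 40.53].

[6.94, 40.53]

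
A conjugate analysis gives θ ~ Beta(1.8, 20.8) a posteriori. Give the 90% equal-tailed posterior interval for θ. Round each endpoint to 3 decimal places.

[0.013, 0.188]

Posterior: Beta(1.8, 20.8).
Equal-tailed 90% interval: the 0.05 and 0.95 quantiles of Beta(1.8, 20.8).
Posterior mean ≈ 0.080, SD ≈ 0.056; a Normal approximation gives roughly [-0.012, 0.171].
Exact: F⁻¹(0.05) = 0.013; F⁻¹(0.95) = 0.188.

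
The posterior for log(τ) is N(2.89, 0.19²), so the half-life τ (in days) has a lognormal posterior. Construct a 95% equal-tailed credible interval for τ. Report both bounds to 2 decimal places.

On the log scale the 95% interval is 2.89 ± 1.960 × 0.19 = [2.5176, 3.2624].
Exponentiate: [e^2.5176, e^3.2624] = [12.40, 26.11].

[12.40, 26.11]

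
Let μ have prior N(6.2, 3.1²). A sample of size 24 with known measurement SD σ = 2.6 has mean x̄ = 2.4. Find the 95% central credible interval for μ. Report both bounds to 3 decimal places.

[1.483, 3.533]

Posterior precision = 1/3.1² + 24/2.6² = 0.1041 + 3.5503 = 3.6544, so posterior SD = 0.5231.
Posterior mean = (6.2/3.1² + 24·2.4/2.6²) / 3.6544 = 2.5082.
Interval: 2.5082 ± 1.960 × 0.5231 → [1.483, 3.533].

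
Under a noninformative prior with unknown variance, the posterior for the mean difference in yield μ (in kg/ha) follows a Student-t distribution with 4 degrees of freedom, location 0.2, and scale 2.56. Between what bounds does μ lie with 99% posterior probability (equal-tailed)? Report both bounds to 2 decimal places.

[-11.59, 11.99]

The t_4 distribution is symmetric; the 99% interval is 0.2 ± t·2.56 with t_{0.995,4} = 4.604.
Half-width: 4.604 × 2.56 = 11.79.
0.2 − 11.79 = -11.59; 0.2 + 11.79 = 11.99.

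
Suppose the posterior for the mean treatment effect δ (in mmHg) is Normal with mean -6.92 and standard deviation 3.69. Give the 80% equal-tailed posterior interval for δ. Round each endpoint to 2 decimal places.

The posterior is symmetric, so the 80% equal-tailed interval is δ = -6.92 ± z·3.69 with z = 1.282.
Half-width: 1.282 × 3.69 = 4.73.
-6.92 − 4.73 = -11.65; -6.92 + 4.73 = -2.19.

[-11.65, -2.19]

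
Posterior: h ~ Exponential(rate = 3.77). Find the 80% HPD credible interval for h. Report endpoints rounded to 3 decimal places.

The exponential density is strictly decreasing on [0, ∞), so the HPD interval is anchored at 0: [0, q] with P(h ≤ q) = 0.80.
q = −ln(1 − 0.80) / 3.77 = 1.6094 / 3.77 = 0.427.

[0.000, 0.427]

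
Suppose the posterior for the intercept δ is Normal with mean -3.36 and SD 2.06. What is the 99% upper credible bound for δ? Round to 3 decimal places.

1.432

Need U with P(δ ≤ U) = 0.99: U = -3.36 + z_{0.01}·2.06.
z = 2.326; U = -3.36 + 2.326 × 2.06 = 1.432.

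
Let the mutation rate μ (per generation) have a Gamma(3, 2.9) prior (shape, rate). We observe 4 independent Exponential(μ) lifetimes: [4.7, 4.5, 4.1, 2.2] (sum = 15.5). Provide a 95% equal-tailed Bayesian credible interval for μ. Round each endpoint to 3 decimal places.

[0.153, 0.710]

Posterior: Gamma(3+4, 2.9+15.5) = Gamma(7, 18.4) (shape, rate).
Equal-tailed 95% interval: Gamma(7, 18.4) quantiles at 0.025 and 0.975.
Posterior mean ≈ 0.380, SD ≈ 0.144; a Normal approximation gives roughly [0.099, 0.662].
Exact: lower = 0.153; upper = 0.710.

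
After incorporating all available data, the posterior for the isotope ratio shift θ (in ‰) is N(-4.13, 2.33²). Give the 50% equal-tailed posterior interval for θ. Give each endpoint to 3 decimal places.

[-5.702, -2.558]

The posterior is symmetric, so the 50% equal-tailed interval is θ = -4.13 ± z·2.33 with z = 0.674.
Half-width: 0.674 × 2.33 = 1.572.
-4.13 − 1.572 = -5.702; -4.13 + 1.572 = -2.558.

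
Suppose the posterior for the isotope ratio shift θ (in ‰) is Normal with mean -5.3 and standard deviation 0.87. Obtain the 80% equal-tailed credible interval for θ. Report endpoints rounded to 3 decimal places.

The posterior is symmetric, so the 80% equal-tailed interval is θ = -5.3 ± z·0.87 with z = 1.282.
Half-width: 1.282 × 0.87 = 1.115.
-5.3 − 1.115 = -6.415; -5.3 + 1.115 = -4.185.

[-6.415, -4.185]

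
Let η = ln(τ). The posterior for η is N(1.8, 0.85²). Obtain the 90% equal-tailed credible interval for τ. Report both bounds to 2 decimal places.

[1.49, 24.49]

On the log scale the 90% interval is 1.8 ± 1.645 × 0.85 = [0.4019, 3.1981].
Exponentiate: [e^0.4019, e^3.1981] = [1.49, 24.49].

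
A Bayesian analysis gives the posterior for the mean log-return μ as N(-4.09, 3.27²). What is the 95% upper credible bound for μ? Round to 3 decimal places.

Need U with P(μ ≤ U) = 0.95: U = -4.09 + z_{0.05}·3.27.
z = 1.645; U = -4.09 + 1.645 × 3.27 = 1.289.

1.289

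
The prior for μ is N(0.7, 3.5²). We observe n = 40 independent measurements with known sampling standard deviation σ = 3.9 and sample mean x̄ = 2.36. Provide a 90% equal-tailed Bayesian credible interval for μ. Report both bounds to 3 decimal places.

Posterior precision = 1/3.5² + 40/3.9² = 0.0816 + 2.6298 = 2.7115, so posterior SD = 0.6073.
Posterior mean = (0.7/3.5² + 40·2.36/3.9²) / 2.7115 = 2.3100.
Interval: 2.3100 ± 1.645 × 0.6073 → [1.311, 3.309].

[1.311, 3.309]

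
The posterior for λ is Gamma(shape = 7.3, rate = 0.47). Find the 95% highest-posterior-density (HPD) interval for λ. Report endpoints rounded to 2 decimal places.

The posterior is unimodal and skewed, so the HPD interval has equal density at both endpoints and is the shortest 95% interval.
Solving f(5.39) = f(26.97) with F(26.97) − F(5.39) = 0.95 gives [5.39, 26.97].
For comparison, the equal-tailed interval is [6.39, 28.66]; the HPD is narrower and shifted toward the mode.

[5.39, 26.97]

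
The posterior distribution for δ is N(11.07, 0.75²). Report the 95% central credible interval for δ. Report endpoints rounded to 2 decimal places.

[9.60, 12.54]

The posterior is symmetric, so the 95% equal-tailed interval is δ = 11.07 ± z·0.75 with z = 1.960.
Half-width: 1.960 × 0.75 = 1.47.
11.07 − 1.47 = 9.60; 11.07 + 1.47 = 12.54.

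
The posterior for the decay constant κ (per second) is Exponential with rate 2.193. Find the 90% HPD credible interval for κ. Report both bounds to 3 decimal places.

The exponential density is strictly decreasing on [0, ∞), so the HPD interval is anchored at 0: [0, q] with P(κ ≤ q) = 0.90.
q = −ln(1 − 0.90) / 2.193 = 2.3026 / 2.193 = 1.050.

[0.000, 1.050]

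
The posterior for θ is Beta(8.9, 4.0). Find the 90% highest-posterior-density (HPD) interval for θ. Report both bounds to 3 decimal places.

The posterior is unimodal and skewed, so the HPD interval has equal density at both endpoints and is the shortest 90% interval.
Solving f(0.493) = f(0.894) with F(0.894) − F(0.493) = 0.90 gives [0.493, 0.894].
For comparison, the equal-tailed interval is [0.469, 0.876]; the HPD is narrower and shifted toward the mode.

[0.493, 0.894]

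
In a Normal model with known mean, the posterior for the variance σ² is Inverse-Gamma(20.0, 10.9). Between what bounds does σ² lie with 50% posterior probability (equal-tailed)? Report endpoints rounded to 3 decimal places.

Inverse-Gamma(20.0, 10.9) quantiles: F⁻¹(0.25) and F⁻¹(0.75).
Equivalently, 1/σ² ~ Gamma(20.0, rate = 10.9); invert its 0.75 and 0.25 quantiles.
Posterior mean ≈ 0.574, SD ≈ 0.135; a Normal approximation gives roughly [0.482, 0.665].
Exact: lower = 0.478; upper = 0.648.

[0.478, 0.648]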